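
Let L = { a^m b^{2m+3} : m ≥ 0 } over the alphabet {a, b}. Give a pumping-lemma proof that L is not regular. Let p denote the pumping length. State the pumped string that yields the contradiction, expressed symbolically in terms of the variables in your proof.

Assume L is regular. Let p be the pumping length given by the pumping lemma.
Let w = a^p b^{2p+3} ∈ L; note |w| = 3p+3 ≥ p.
By the pumping lemma, w = xyz with |xy| ≤ p and |y| ≥ 1.
Since the first p symbols of w are all a's and |xy| ≤ p, y lies entirely in the leading a-block: y = a^k for some k with 1 ≤ k ≤ p.
Pump with i = 2: xy^2z = a^{p+k} b^{2p+3}. For this to lie in L we would need 2p+3 = 2(p+k)+3, which forces k = 0. But k ≥ 1, so xy^2z ∉ L.
This is a contradiction; hence L is not regular.

a^{p+k} b^{2p+3}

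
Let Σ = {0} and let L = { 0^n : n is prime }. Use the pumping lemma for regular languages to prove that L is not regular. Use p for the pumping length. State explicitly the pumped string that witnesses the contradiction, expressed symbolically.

0^{q(1+k)}

Assume L is regular. Let p be the pumping length given by the pumping lemma.
Let q be a prime with q ≥ p+2 (infinitely many primes exist), and take w = 0^q ∈ L with |w| = q ≥ p.
Write w = xyz as guaranteed by the lemma, with |xy| ≤ p and |y| ≥ 1.
Then y = 0^k for some k with 1 ≤ k ≤ p.
Since 1 ≤ k ≤ p, |xz| = q-k. Pump with i = q+1: |xy^{q+1}z| = (q-k)+(q+1)k = q+qk = q(1+k), which is composite (both factors ≥ 2). So xy^{q+1}z = 0^{q(1+k)} ∉ L.
Contradiction. Therefore L is not regular.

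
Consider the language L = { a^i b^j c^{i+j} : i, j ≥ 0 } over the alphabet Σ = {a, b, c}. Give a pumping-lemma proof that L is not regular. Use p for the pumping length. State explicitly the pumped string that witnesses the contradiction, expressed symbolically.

Toward a contradiction, assume L is regular with pumping length p.
Take w = a^p b^p c^{2p} ∈ L (with i=j=p, i+j=2p), |w| = 4p ≥ p.
By the pumping lemma, w = xyz with |xy| ≤ p and y is nonempty.
Because |xy| ≤ p and w begins with p copies of a, we have y = a^k with 1 ≤ k ≤ p.
Consider xy^2z = a^{p+k} b^p c^{2p}. Now the a- and b-counts sum to 2p+k, but the c-count is 2p ≠ 2p+k. So xy^2z ∉ L.
Contradiction. Therefore L is not regular.

a^{p+k} b^p c^{2p}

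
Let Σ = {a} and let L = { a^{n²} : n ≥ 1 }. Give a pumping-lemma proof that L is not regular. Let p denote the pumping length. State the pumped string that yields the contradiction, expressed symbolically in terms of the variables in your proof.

Assume L is regular; let p be its pumping constant.
Take w = a^{p²} ∈ L with |w| = p² ≥ p.
By the pumping lemma, w = xyz with |xy| ≤ p and |y| ≥ 1.
Then y = a^k for some k with 1 ≤ k ≤ p.
Pump with i = 2: xy^2z = a^{p²+k}. Since 1 ≤ k ≤ p, p² < p²+k ≤ p²+p < (p+1)², so p²+k lies strictly between consecutive squares and is not a perfect square. So xy^2z ∉ L.
Contradiction. Therefore L is not regular.

a^{p²+k}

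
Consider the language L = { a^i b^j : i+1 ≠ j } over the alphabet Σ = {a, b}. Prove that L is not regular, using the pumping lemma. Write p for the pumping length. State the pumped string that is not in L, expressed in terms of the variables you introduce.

Suppose for contradiction that L is regular, and let p be the pumping length.
Choose w = a^p b^{p+p!+1}. Since p ≠ (p+p!+1)-1 = p+p!, w ∈ L; and |w| ≥ p.
By the pumping lemma, w = xyz with |xy| ≤ p and |y| ≥ 1.
The first p characters of w are a's, so xy (and hence y) consists only of a's. Write y = a^k, 1 ≤ k ≤ p.
Since 1 ≤ k ≤ p, k divides p!; set t = 1 + p!/k. Then xy^t z has p + (p!/k)·k = p + p! copies of a. Now the a-count is p+p! and (b-count)-1 = (p+p!+1)-1 = p+p!, so i+1 ≠ j fails. So xy^t z = a^{p+p!} b^{p+p!+1} ∉ L.
Contradiction. Therefore L is not regular.

a^{p+p!} b^{p+p!+1}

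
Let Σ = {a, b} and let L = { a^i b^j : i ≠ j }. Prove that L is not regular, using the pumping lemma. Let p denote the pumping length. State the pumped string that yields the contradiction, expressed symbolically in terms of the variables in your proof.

a^{p+p!} b^{p+p!}

Toward a contradiction, assume L is regular with pumping length p.
Choose w = a^p b^{p+p!}. Since p ≠ p+p!, w ∈ L; and |w| ≥ p.
The pumping lemma gives a decomposition w = xyz where |xy| ≤ p and |y| > 0.
The first p characters of w are a's, so xy (and hence y) consists only of a's. Write y = a^k, 1 ≤ k ≤ p.
Since 1 ≤ k ≤ p, k divides p!; set t = 1 + p!/k. Then xy^t z has p + (p!/k)·k = p + p! copies of a. Now the a-count equals the b-count, so i ≠ j fails. So xy^t z = a^{p+p!} b^{p+p!} ∉ L.
This contradicts the pumping lemma, so L is not regular.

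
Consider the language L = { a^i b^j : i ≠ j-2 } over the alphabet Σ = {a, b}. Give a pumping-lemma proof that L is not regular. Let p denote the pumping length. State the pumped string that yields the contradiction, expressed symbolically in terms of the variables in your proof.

Toward a contradiction, assume L is regular with pumping length p.
Choose w = a^p b^{p+p!+2}. Since p ≠ (p+p!+2)-2 = p+p!, w ∈ L; and |w| ≥ p.
The pumping lemma gives a decomposition w = xyz where |xy| ≤ p and |y| ≥ 1.
Since the first p symbols of w are all a's and |xy| ≤ p, y lies entirely in the leading a-block: y = a^k for some k with 1 ≤ k ≤ p.
Since 1 ≤ k ≤ p, k divides p!; set t = 1 + p!/k. Then xy^t z has p + (p!/k)·k = p + p! copies of a. Now the a-count is p+p! and (b-count)-2 = (p+p!+2)-2 = p+p!, so i ≠ j-2 fails. So xy^t z = a^{p+p!} b^{p+p!+2} ∉ L.
Contradiction. Therefore L is not regular.

a^{p+p!} b^{p+p!+2}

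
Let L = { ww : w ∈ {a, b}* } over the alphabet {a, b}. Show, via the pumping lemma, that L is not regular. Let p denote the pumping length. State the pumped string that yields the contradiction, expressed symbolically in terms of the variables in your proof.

Toward a contradiction, assume L is regular with pumping length p.
Take w = a^p b^p a^p b^p = uu where u = a^pb^p; then w ∈ L and |w| = 4p ≥ p.
By the pumping lemma, w = xyz with |xy| ≤ p and |y| > 0.
Because |xy| ≤ p and w begins with p copies of a, we have y = a^k with 1 ≤ k ≤ p.
Pump with i = 2: xy^2z = a^{p+k} b^p a^p b^p, of length 4p+k. Suppose this equals vv. The string starts with a and ends with b, so v does too; thus the boundary between the two copies of v is a b→a transition. There is exactly one such transition, at position 2p+k, so |v| = 2p+k and |vv| = 4p+2k ≠ 4p+k since k ≥ 1. So xy^2z ∉ L.
This is a contradiction; hence L is not regular.

a^{p+k} b^p a^p b^p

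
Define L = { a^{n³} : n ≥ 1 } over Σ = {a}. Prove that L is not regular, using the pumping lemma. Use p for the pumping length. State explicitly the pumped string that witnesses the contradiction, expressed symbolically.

Assume L is regular; let p be its pumping constant.
Take w = a^{p³} ∈ L with |w| = p³ ≥ p.
By the pumping lemma, w = xyz with |xy| ≤ p and |y| ≥ 1.
Then y = a^k for some k with 1 ≤ k ≤ p.
Pump with i = 2: xy^2z = a^{p³+k}. Since 1 ≤ k ≤ p, p³ < p³+k ≤ p³+p < p³+3p²+3p+1 = (p+1)³, so p³+k is not a perfect cube. So xy^2z ∉ L.
Contradiction. Therefore L is not regular.

a^{p³+k}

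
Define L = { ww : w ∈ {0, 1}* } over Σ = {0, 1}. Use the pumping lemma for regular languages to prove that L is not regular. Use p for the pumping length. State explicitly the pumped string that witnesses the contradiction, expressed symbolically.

Assume L is regular. Let p be the pumping length given by the pumping lemma.
Take w = 0^p 1^p 0^p 1^p = uu where u = 0^p1^p; then w ∈ L and |w| = 4p ≥ p.
The pumping lemma gives a decomposition w = xyz where |xy| ≤ p and y is nonempty.
Because |xy| ≤ p and w begins with p copies of 0, we have y = 0^k with 1 ≤ k ≤ p.
Pump with i = 2: xy^2z = 0^{p+k} 1^p 0^p 1^p, of length 4p+k. Suppose this equals vv. The string starts with 0 and ends with 1, so v does too; thus the boundary between the two copies of v is a 1→0 transition. There is exactly one such transition, at position 2p+k, so |v| = 2p+k and |vv| = 4p+2k ≠ 4p+k since k ≥ 1. So xy^2z ∉ L.
This is a contradiction; hence L is not regular.

0^{p+k} 1^p 0^p 1^p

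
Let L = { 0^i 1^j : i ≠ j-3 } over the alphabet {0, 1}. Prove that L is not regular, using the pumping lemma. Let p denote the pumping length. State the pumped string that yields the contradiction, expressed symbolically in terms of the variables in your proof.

0^{p+p!} 1^{p+p!+3}

Toward a contradiction, assume L is regular with pumping length p.
Choose w = 0^p 1^{p+p!+3}. Since p ≠ (p+p!+3)-3 = p+p!, w ∈ L; and |w| ≥ p.
By the pumping lemma, w = xyz with |xy| ≤ p and y is nonempty.
Since the first p symbols of w are all 0's and |xy| ≤ p, y lies entirely in the leading 0-block: y = 0^k for some k with 1 ≤ k ≤ p.
Since 1 ≤ k ≤ p, k divides p!; set t = 1 + p!/k. Then xy^t z has p + (p!/k)·k = p + p! copies of 0. Now the 0-count is p+p! and (1-count)-3 = (p+p!+3)-3 = p+p!, so i ≠ j-3 fails. So xy^t z = 0^{p+p!} 1^{p+p!+3} ∉ L.
Contradiction. Therefore L is not regular.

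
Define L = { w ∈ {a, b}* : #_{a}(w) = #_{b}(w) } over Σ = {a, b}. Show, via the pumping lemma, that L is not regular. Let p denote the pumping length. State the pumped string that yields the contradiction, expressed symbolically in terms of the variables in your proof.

Assume L is regular; let p be its pumping constant.
Choose w = a^p b^p ∈ L with |w| = 2p ≥ p.
Write w = xyz as guaranteed by the lemma, with |xy| ≤ p and |y| ≥ 1.
Because |xy| ≤ p and w begins with p copies of a, we have y = a^k with 1 ≤ k ≤ p.
Pump with i = 2: xy^2z = a^{p+k} b^p has p+k occurrences of a but only p of b. Since k ≥ 1 the counts differ, so xy^2z ∉ L.
This contradicts the pumping lemma, so L is not regular.

a^{p+k} b^p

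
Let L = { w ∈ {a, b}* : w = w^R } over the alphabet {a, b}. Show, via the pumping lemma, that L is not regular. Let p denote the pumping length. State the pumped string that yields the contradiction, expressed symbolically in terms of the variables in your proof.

a^{p+k} b a^p

Assume L is regular; let p be its pumping constant.
Take w = a^p b a^p, a palindrome of length 2p+1 ≥ p.
The pumping lemma gives a decomposition w = xyz where |xy| ≤ p and y is nonempty.
Because |xy| ≤ p and w begins with p copies of a, we have y = a^k with 1 ≤ k ≤ p.
Pump with i = 2: xy^2z = a^{p+k} b a^p. Its reverse is a^p b a^{p+k}, which differs from xy^2z since k ≥ 1. So xy^2z is not a palindrome and xy^2z ∉ L.
This contradicts the pumping lemma, so L is not regular.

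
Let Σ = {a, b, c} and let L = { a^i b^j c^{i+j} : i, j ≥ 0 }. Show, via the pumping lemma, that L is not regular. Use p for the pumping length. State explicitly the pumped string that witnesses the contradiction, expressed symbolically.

Assume L is regular; let p be its pumping constant.
Take w = a^p b^p c^{2p} ∈ L (with i=j=p, i+j=2p), |w| = 4p ≥ p.
By the pumping lemma, w = xyz with |xy| ≤ p and |y| ≥ 1.
Because |xy| ≤ p and w begins with p copies of a, we have y = a^k with 1 ≤ k ≤ p.
Consider xy^2z = a^{p+k} b^p c^{2p}. Now the a- and b-counts sum to 2p+k, but the c-count is 2p ≠ 2p+k. So xy^2z ∉ L.
This contradicts the pumping lemma, so L is not regular.

a^{p+k} b^p c^{2p}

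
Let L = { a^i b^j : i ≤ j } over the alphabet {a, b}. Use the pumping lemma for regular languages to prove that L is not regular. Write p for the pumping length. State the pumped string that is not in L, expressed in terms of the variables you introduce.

a^{p+k} b^p

Assume L is regular; let p be its pumping constant.
Choose w = a^p b^p ∈ L, with |w| = 2p ≥ p.
By the pumping lemma, w = xyz with |xy| ≤ p and y is nonempty.
Because |xy| ≤ p and w begins with p copies of a, we have y = a^k with 1 ≤ k ≤ p.
Consider xy^2z = a^{p+k} b^p. Since k ≥ 1, the a-count p+k exceeds the b-count p, so i ≤ j fails; thus xy^2z ∉ L.
Contradiction. Therefore L is not regular.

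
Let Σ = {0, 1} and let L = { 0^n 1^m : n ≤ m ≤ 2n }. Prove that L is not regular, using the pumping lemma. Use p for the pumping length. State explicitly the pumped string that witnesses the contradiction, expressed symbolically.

0^{p+k} 1^p

Suppose for contradiction that L is regular, and let p be the pumping length.
Take w = 0^p 1^p ∈ L (since p ≤ p ≤ 2p), with |w| = 2p ≥ p.
Write w = xyz as guaranteed by the lemma, with |xy| ≤ p and |y| ≥ 1.
Since the first p symbols of w are all 0's and |xy| ≤ p, y lies entirely in the leading 0-block: y = 0^k for some k with 1 ≤ k ≤ p.
Pump with i = 2: xy^2z = 0^{p+k} 1^p. Now n = p+k > p = m, so the condition n ≤ m fails. Thus xy^2z ∉ L.
This is a contradiction; hence L is not regular.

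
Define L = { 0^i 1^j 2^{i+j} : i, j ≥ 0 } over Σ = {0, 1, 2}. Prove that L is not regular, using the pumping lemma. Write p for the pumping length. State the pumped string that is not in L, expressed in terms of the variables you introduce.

0^{p+k} 1^p 2^{2p}

Suppose for contradiction that L is regular, and let p be the pumping length.
Take w = 0^p 1^p 2^{2p} ∈ L (with i=j=p, i+j=2p), |w| = 4p ≥ p.
Write w = xyz as guaranteed by the lemma, with |xy| ≤ p and |y| > 0.
The first p characters of w are 0's, so xy (and hence y) consists only of 0's. Write y = 0^k, 1 ≤ k ≤ p.
Consider xy^2z = 0^{p+k} 1^p 2^{2p}. Now the 0- and 1-counts sum to 2p+k, but the 2-count is 2p ≠ 2p+k. So xy^2z ∉ L.
Contradiction. Therefore L is not regular.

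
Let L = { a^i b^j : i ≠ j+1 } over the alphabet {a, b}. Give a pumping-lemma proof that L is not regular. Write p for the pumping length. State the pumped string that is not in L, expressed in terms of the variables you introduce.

a^{p+p!} b^{p+p!-1}

Assume L is regular; let p be its pumping constant.
Choose w = a^p b^{p+p!-1}. Since p ≠ (p+p!-1)+1 = p+p!, w ∈ L; and |w| ≥ p.
The pumping lemma gives a decomposition w = xyz where |xy| ≤ p and |y| > 0.
Since the first p symbols of w are all a's and |xy| ≤ p, y lies entirely in the leading a-block: y = a^k for some k with 1 ≤ k ≤ p.
Since 1 ≤ k ≤ p, k divides p!; set t = 1 + p!/k. Then xy^t z has p + (p!/k)·k = p + p! copies of a. Now the a-count is p+p! and (b-count)+1 = (p+p!-1)+1 = p+p!, so i ≠ j+1 fails. So xy^t z = a^{p+p!} b^{p+p!-1} ∉ L.
This contradicts the pumping lemma, so L is not regular.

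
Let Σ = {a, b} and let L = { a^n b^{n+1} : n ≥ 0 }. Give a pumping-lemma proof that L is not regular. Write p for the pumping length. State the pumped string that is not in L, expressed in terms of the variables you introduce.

a^{p+k} b^{p+1}

Suppose for contradiction that L is regular, and let p be the pumping length.
Take w = a^p b^{p+1}. Then w ∈ L and |w| = 2p+1 ≥ p.
Write w = xyz as guaranteed by the lemma, with |xy| ≤ p and y is nonempty.
Because |xy| ≤ p and w begins with p copies of a, we have y = a^k with 1 ≤ k ≤ p.
Pump with i = 2: xy^2z = a^{p+k} b^{p+1}. For this to lie in L we would need p+1 = (p+k)+1, which forces k = 0. But k ≥ 1, so xy^2z ∉ L.
This is a contradiction; hence L is not regular.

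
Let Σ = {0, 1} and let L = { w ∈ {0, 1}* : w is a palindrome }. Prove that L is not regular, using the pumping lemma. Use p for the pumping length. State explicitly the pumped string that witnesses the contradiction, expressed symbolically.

Toward a contradiction, assume L is regular with pumping length p.
Take w = 0^p 1 0^p, a palindrome of length 2p+1 ≥ p.
The pumping lemma gives a decomposition w = xyz where |xy| ≤ p and |y| > 0.
Since the first p symbols of w are all 0's and |xy| ≤ p, y lies entirely in the leading 0-block: y = 0^k for some k with 1 ≤ k ≤ p.
Pump with i = 2: xy^2z = 0^{p+k} 1 0^p. Its reverse is 0^p 1 0^{p+k}, which differs from xy^2z since k ≥ 1. So xy^2z is not a palindrome and xy^2z ∉ L.
This is a contradiction; hence L is not regular.

0^{p+k} 1 0^p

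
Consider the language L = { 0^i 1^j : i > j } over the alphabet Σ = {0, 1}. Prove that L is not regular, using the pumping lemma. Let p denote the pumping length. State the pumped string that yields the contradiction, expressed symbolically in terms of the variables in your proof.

Assume L is regular. Let p be the pumping length given by the pumping lemma.
Choose w = 0^{p+1} 1^p ∈ L, with |w| = 2p+1 ≥ p.
By the pumping lemma, w = xyz with |xy| ≤ p and |y| ≥ 1.
Since the first p symbols of w are all 0's and |xy| ≤ p, y lies entirely in the leading 0-block: y = 0^k for some k with 1 ≤ k ≤ p.
Consider xy^0z = xz = 0^{p+1-k} 1^p. Since k ≥ 1, the 0-count p+1-k is at most p, so i > j fails; thus xz ∉ L.
This is a contradiction; hence L is not regular.

0^{p+1-k} 1^p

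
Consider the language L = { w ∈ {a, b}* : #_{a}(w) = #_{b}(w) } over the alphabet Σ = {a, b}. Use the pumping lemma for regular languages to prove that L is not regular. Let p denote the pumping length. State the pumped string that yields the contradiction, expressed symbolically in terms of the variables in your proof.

a^{p+k} b^p

Toward a contradiction, assume L is regular with pumping length p.
Choose w = a^p b^p ∈ L with |w| = 2p ≥ p.
By the pumping lemma, w = xyz with |xy| ≤ p and |y| ≥ 1.
Since the first p symbols of w are all a's and |xy| ≤ p, y lies entirely in the leading a-block: y = a^k for some k with 1 ≤ k ≤ p.
Pump with i = 2: xy^2z = a^{p+k} b^p has p+k occurrences of a but only p of b. Since k ≥ 1 the counts differ, so xy^2z ∉ L.
This is a contradiction; hence L is not regular.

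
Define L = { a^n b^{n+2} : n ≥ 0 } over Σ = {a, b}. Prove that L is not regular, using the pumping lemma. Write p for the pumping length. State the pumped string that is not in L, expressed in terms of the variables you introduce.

a^{p+k} b^{p+2}

Assume L is regular; let p be its pumping constant.
Take w = a^p b^{p+2}. Then w ∈ L and |w| = 2p+2 ≥ p.
By the pumping lemma, w = xyz with |xy| ≤ p and |y| ≥ 1.
The first p characters of w are a's, so xy (and hence y) consists only of a's. Write y = a^k, 1 ≤ k ≤ p.
Pump with i = 2: xy^2z = a^{p+k} b^{p+2}. For this to lie in L we would need p+2 = (p+k)+2, which forces k = 0. But k ≥ 1, so xy^2z ∉ L.
This contradicts the pumping lemma, so L is not regular.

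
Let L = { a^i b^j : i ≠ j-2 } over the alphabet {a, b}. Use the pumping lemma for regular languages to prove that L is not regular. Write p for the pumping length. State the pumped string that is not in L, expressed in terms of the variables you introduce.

Assume L is regular. Let p be the pumping length given by the pumping lemma.
Choose w = a^p b^{p+p!+2}. Since p ≠ (p+p!+2)-2 = p+p!, w ∈ L; and |w| ≥ p.
By the pumping lemma, w = xyz with |xy| ≤ p and y is nonempty.
Because |xy| ≤ p and w begins with p copies of a, we have y = a^k with 1 ≤ k ≤ p.
Since 1 ≤ k ≤ p, k divides p!; set t = 1 + p!/k. Then xy^t z has p + (p!/k)·k = p + p! copies of a. Now the a-count is p+p! and (b-count)-2 = (p+p!+2)-2 = p+p!, so i ≠ j-2 fails. So xy^t z = a^{p+p!} b^{p+p!+2} ∉ L.
Contradiction. Therefore L is not regular.

a^{p+p!} b^{p+p!+2}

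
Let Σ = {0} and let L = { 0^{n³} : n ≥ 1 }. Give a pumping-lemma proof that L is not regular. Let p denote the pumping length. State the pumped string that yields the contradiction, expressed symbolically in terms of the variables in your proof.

Toward a contradiction, assume L is regular with pumping length p.
Take w = 0^{p³} ∈ L with |w| = p³ ≥ p.
By the pumping lemma, w = xyz with |xy| ≤ p and |y| ≥ 1.
Then y = 0^k for some k with 1 ≤ k ≤ p.
Pump with i = 2: xy^2z = 0^{p³+k}. Since 1 ≤ k ≤ p, p³ < p³+k ≤ p³+p < p³+3p²+3p+1 = (p+1)³, so p³+k is not a perfect cube. So xy^2z ∉ L.
Contradiction. Therefore L is not regular.

0^{p³+k}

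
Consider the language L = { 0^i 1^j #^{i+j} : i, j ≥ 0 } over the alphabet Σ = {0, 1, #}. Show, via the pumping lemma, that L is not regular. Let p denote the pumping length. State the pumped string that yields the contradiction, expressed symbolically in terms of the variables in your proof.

0^{p+k} 1^p #^{2p}

Toward a contradiction, assume L is regular with pumping length p.
Take w = 0^p 1^p #^{2p} ∈ L (with i=j=p, i+j=2p), |w| = 4p ≥ p.
The pumping lemma gives a decomposition w = xyz where |xy| ≤ p and y is nonempty.
Because |xy| ≤ p and w begins with p copies of 0, we have y = 0^k with 1 ≤ k ≤ p.
Consider xy^2z = 0^{p+k} 1^p #^{2p}. Now the 0- and 1-counts sum to 2p+k, but the #-count is 2p ≠ 2p+k. So xy^2z ∉ L.
Contradiction. Therefore L is not regular.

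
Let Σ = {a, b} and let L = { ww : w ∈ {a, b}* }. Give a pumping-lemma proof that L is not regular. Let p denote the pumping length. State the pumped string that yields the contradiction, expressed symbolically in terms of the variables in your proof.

Suppose for contradiction that L is regular, and let p be the pumping length.
Take w = a^p b^p a^p b^p = uu where u = a^pb^p; then w ∈ L and |w| = 4p ≥ p.
By the pumping lemma, w = xyz with |xy| ≤ p and |y| > 0.
Because |xy| ≤ p and w begins with p copies of a, we have y = a^k with 1 ≤ k ≤ p.
Pump with i = 2: xy^2z = a^{p+k} b^p a^p b^p, of length 4p+k. Suppose this equals vv. The string starts with a and ends with b, so v does too; thus the boundary between the two copies of v is a b→a transition. There is exactly one such transition, at position 2p+k, so |v| = 2p+k and |vv| = 4p+2k ≠ 4p+k since k ≥ 1. So xy^2z ∉ L.
Contradiction. Therefore L is not regular.

a^{p+k} b^p a^p b^p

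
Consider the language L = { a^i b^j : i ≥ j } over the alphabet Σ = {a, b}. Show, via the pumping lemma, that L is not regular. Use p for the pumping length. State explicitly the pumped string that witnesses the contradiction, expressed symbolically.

Suppose for contradiction that L is regular, and let p be the pumping length.
Choose w = a^p b^p ∈ L, with |w| = 2p ≥ p.
Write w = xyz as guaranteed by the lemma, with |xy| ≤ p and |y| ≥ 1.
The first p characters of w are a's, so xy (and hence y) consists only of a's. Write y = a^k, 1 ≤ k ≤ p.
Consider xy^0z = xz = a^{p-k} b^p. Since k ≥ 1, the a-count p-k is less than p, so i ≥ j fails; thus xz ∉ L.
Contradiction. Therefore L is not regular.

a^{p-k} b^p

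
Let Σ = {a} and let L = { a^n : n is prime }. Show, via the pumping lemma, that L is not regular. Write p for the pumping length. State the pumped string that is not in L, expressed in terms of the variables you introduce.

a^{q(1+k)}

Assume L is regular; let p be its pumping constant.
Let q be a prime with q ≥ p+2 (infinitely many primes exist), and take w = a^q ∈ L with |w| = q ≥ p.
The pumping lemma gives a decomposition w = xyz where |xy| ≤ p and |y| > 0.
Then y = a^k for some k with 1 ≤ k ≤ p.
Since 1 ≤ k ≤ p, |xz| = q-k. Pump with i = q+1: |xy^{q+1}z| = (q-k)+(q+1)k = q+qk = q(1+k), which is composite (both factors ≥ 2). So xy^{q+1}z = a^{q(1+k)} ∉ L.
This contradicts the pumping lemma, so L is not regular.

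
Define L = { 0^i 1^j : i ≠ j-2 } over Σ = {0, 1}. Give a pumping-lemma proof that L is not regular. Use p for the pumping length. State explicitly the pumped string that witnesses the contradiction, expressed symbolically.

Assume L is regular. Let p be the pumping length given by the pumping lemma.
Choose w = 0^p 1^{p+p!+2}. Since p ≠ (p+p!+2)-2 = p+p!, w ∈ L; and |w| ≥ p.
Write w = xyz as guaranteed by the lemma, with |xy| ≤ p and |y| > 0.
The first p characters of w are 0's, so xy (and hence y) consists only of 0's. Write y = 0^k, 1 ≤ k ≤ p.
Since 1 ≤ k ≤ p, k divides p!; set t = 1 + p!/k. Then xy^t z has p + (p!/k)·k = p + p! copies of 0. Now the 0-count is p+p! and (1-count)-2 = (p+p!+2)-2 = p+p!, so i ≠ j-2 fails. So xy^t z = 0^{p+p!} 1^{p+p!+2} ∉ L.
Contradiction. Therefore L is not regular.

0^{p+p!} 1^{p+p!+2}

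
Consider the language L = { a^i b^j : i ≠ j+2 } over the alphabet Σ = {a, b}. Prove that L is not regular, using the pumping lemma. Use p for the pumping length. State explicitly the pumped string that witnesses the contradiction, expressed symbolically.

Suppose for contradiction that L is regular, and let p be the pumping length.
Choose w = a^p b^{p+p!-2}. Since p ≠ (p+p!-2)+2 = p+p!, w ∈ L; and |w| ≥ p.
Write w = xyz as guaranteed by the lemma, with |xy| ≤ p and y is nonempty.
Since the first p symbols of w are all a's and |xy| ≤ p, y lies entirely in the leading a-block: y = a^k for some k with 1 ≤ k ≤ p.
Since 1 ≤ k ≤ p, k divides p!; set t = 1 + p!/k. Then xy^t z has p + (p!/k)·k = p + p! copies of a. Now the a-count is p+p! and (b-count)+2 = (p+p!-2)+2 = p+p!, so i ≠ j+2 fails. So xy^t z = a^{p+p!} b^{p+p!-2} ∉ L.
This contradicts the pumping lemma, so L is not regular.

a^{p+p!} b^{p+p!-2}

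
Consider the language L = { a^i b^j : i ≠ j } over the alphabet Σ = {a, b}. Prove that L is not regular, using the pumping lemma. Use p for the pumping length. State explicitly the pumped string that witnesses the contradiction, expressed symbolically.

Toward a contradiction, assume L is regular with pumping length p.
Choose w = a^p b^{p+p!}. Since p ≠ p+p!, w ∈ L; and |w| ≥ p.
Write w = xyz as guaranteed by the lemma, with |xy| ≤ p and y is nonempty.
Because |xy| ≤ p and w begins with p copies of a, we have y = a^k with 1 ≤ k ≤ p.
Since 1 ≤ k ≤ p, k divides p!; set t = 1 + p!/k. Then xy^t z has p + (p!/k)·k = p + p! copies of a. Now the a-count equals the b-count, so i ≠ j fails. So xy^t z = a^{p+p!} b^{p+p!} ∉ L.
This contradicts the pumping lemma, so L is not regular.

a^{p+p!} b^{p+p!}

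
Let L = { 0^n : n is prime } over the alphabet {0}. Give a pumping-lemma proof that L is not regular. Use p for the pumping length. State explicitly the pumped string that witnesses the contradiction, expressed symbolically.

0^{q(1+k)}

Suppose for contradiction that L is regular, and let p be the pumping length.
Let q be a prime with q ≥ p+2 (infinitely many primes exist), and take w = 0^q ∈ L with |w| = q ≥ p.
The pumping lemma gives a decomposition w = xyz where |xy| ≤ p and |y| ≥ 1.
Then y = 0^k for some k with 1 ≤ k ≤ p.
Since 1 ≤ k ≤ p, |xz| = q-k. Pump with i = q+1: |xy^{q+1}z| = (q-k)+(q+1)k = q+qk = q(1+k), which is composite (both factors ≥ 2). So xy^{q+1}z = 0^{q(1+k)} ∉ L.
This contradicts the pumping lemma, so L is not regular.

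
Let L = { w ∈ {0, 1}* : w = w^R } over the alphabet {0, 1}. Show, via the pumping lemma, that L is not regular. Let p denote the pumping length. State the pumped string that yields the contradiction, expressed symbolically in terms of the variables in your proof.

Toward a contradiction, assume L is regular with pumping length p.
Take w = 0^p 1 0^p, a palindrome of length 2p+1 ≥ p.
By the pumping lemma, w = xyz with |xy| ≤ p and y is nonempty.
Since the first p symbols of w are all 0's and |xy| ≤ p, y lies entirely in the leading 0-block: y = 0^k for some k with 1 ≤ k ≤ p.
Pump with i = 2: xy^2z = 0^{p+k} 1 0^p. Its reverse is 0^p 1 0^{p+k}, which differs from xy^2z since k ≥ 1. So xy^2z is not a palindrome and xy^2z ∉ L.
This is a contradiction; hence L is not regular.

0^{p+k} 1 0^p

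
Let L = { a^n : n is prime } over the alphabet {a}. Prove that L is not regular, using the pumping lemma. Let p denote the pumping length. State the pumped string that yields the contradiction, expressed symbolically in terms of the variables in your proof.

a^{q(1+k)}

Assume L is regular; let p be its pumping constant.
Let q be a prime with q ≥ p+2 (infinitely many primes exist), and take w = a^q ∈ L with |w| = q ≥ p.
By the pumping lemma, w = xyz with |xy| ≤ p and y is nonempty.
Then y = a^k for some k with 1 ≤ k ≤ p.
Since 1 ≤ k ≤ p, |xz| = q-k. Pump with i = q+1: |xy^{q+1}z| = (q-k)+(q+1)k = q+qk = q(1+k), which is composite (both factors ≥ 2). So xy^{q+1}z = a^{q(1+k)} ∉ L.
This contradicts the pumping lemma, so L is not regular.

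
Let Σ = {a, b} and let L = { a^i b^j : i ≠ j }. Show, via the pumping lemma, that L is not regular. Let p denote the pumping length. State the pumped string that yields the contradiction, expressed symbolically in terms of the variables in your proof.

a^{p+p!} b^{p+p!}

Toward a contradiction, assume L is regular with pumping length p.
Choose w = a^p b^{p+p!}. Since p ≠ p+p!, w ∈ L; and |w| ≥ p.
Write w = xyz as guaranteed by the lemma, with |xy| ≤ p and |y| > 0.
The first p characters of w are a's, so xy (and hence y) consists only of a's. Write y = a^k, 1 ≤ k ≤ p.
Since 1 ≤ k ≤ p, k divides p!; set t = 1 + p!/k. Then xy^t z has p + (p!/k)·k = p + p! copies of a. Now the a-count equals the b-count, so i ≠ j fails. So xy^t z = a^{p+p!} b^{p+p!} ∉ L.
This contradicts the pumping lemma, so L is not regular.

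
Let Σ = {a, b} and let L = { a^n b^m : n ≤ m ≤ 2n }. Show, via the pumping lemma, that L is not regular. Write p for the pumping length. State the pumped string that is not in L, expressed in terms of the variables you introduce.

Assume L is regular. Let p be the pumping length given by the pumping lemma.
Take w = a^p b^p ∈ L (since p ≤ p ≤ 2p), with |w| = 2p ≥ p.
By the pumping lemma, w = xyz with |xy| ≤ p and |y| ≥ 1.
Because |xy| ≤ p and w begins with p copies of a, we have y = a^k with 1 ≤ k ≤ p.
Pump with i = 2: xy^2z = a^{p+k} b^p. Now n = p+k > p = m, so the condition n ≤ m fails. Thus xy^2z ∉ L.
Contradiction. Therefore L is not regular.

a^{p+k} b^p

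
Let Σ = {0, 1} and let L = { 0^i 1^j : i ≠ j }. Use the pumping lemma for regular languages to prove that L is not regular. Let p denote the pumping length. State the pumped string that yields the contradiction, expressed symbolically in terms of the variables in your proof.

Toward a contradiction, assume L is regular with pumping length p.
Choose w = 0^p 1^{p+p!}. Since p ≠ p+p!, w ∈ L; and |w| ≥ p.
The pumping lemma gives a decomposition w = xyz where |xy| ≤ p and |y| ≥ 1.
Because |xy| ≤ p and w begins with p copies of 0, we have y = 0^k with 1 ≤ k ≤ p.
Since 1 ≤ k ≤ p, k divides p!; set t = 1 + p!/k. Then xy^t z has p + (p!/k)·k = p + p! copies of 0. Now the 0-count equals the 1-count, so i ≠ j fails. So xy^t z = 0^{p+p!} 1^{p+p!} ∉ L.
This contradicts the pumping lemma, so L is not regular.

0^{p+p!} 1^{p+p!}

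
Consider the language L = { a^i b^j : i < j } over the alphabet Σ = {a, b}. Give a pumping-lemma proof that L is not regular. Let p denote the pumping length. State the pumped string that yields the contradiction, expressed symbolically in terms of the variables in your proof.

Assume L is regular. Let p be the pumping length given by the pumping lemma.
Choose w = a^p b^{p+1} ∈ L, with |w| = 2p+1 ≥ p.
The pumping lemma gives a decomposition w = xyz where |xy| ≤ p and y is nonempty.
Since the first p symbols of w are all a's and |xy| ≤ p, y lies entirely in the leading a-block: y = a^k for some k with 1 ≤ k ≤ p.
Consider xy^2z = a^{p+k} b^{p+1}. Since k ≥ 1, the a-count p+k is at least p+1, so i < j fails; thus xy^2z ∉ L.
This contradicts the pumping lemma, so L is not regular.

a^{p+k} b^{p+1}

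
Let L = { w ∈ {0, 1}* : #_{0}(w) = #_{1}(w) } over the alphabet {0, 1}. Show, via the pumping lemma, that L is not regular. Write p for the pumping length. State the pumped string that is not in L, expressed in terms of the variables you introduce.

Suppose for contradiction that L is regular, and let p be the pumping length.
Choose w = 0^p 1^p ∈ L with |w| = 2p ≥ p.
Write w = xyz as guaranteed by the lemma, with |xy| ≤ p and y is nonempty.
The first p characters of w are 0's, so xy (and hence y) consists only of 0's. Write y = 0^k, 1 ≤ k ≤ p.
Pump with i = 2: xy^2z = 0^{p+k} 1^p has p+k occurrences of 0 but only p of 1. Since k ≥ 1 the counts differ, so xy^2z ∉ L.
This contradicts the pumping lemma, so L is not regular.

0^{p+k} 1^p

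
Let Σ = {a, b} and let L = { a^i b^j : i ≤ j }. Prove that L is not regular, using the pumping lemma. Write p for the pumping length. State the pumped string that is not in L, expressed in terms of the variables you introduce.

Assume L is regular. Let p be the pumping length given by the pumping lemma.
Choose w = a^p b^p ∈ L, with |w| = 2p ≥ p.
By the pumping lemma, w = xyz with |xy| ≤ p and y is nonempty.
Because |xy| ≤ p and w begins with p copies of a, we have y = a^k with 1 ≤ k ≤ p.
Consider xy^2z = a^{p+k} b^p. Since k ≥ 1, the a-count p+k exceeds the b-count p, so i ≤ j fails; thus xy^2z ∉ L.
This is a contradiction; hence L is not regular.

a^{p+k} b^p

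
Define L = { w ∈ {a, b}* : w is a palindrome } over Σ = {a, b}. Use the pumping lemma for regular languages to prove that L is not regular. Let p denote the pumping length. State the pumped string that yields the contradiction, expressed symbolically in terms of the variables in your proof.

a^{p+k} b a^p

Assume L is regular; let p be its pumping constant.
Take w = a^p b a^p, a palindrome of length 2p+1 ≥ p.
The pumping lemma gives a decomposition w = xyz where |xy| ≤ p and |y| > 0.
Because |xy| ≤ p and w begins with p copies of a, we have y = a^k with 1 ≤ k ≤ p.
Pump with i = 2: xy^2z = a^{p+k} b a^p. Its reverse is a^p b a^{p+k}, which differs from xy^2z since k ≥ 1. So xy^2z is not a palindrome and xy^2z ∉ L.
This is a contradiction; hence L is not regular.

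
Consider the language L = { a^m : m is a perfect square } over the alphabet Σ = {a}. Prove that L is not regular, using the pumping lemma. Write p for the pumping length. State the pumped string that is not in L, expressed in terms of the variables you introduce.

Suppose for contradiction that L is regular, and let p be the pumping length.
Take w = a^{p²} ∈ L with |w| = p² ≥ p.
The pumping lemma gives a decomposition w = xyz where |xy| ≤ p and y is nonempty.
Then y = a^k for some k with 1 ≤ k ≤ p.
Pump with i = 2: xy^2z = a^{p²+k}. Since 1 ≤ k ≤ p, p² < p²+k ≤ p²+p < (p+1)², so p²+k lies strictly between consecutive squares and is not a perfect square. So xy^2z ∉ L.
This contradicts the pumping lemma, so L is not regular.

a^{p²+k}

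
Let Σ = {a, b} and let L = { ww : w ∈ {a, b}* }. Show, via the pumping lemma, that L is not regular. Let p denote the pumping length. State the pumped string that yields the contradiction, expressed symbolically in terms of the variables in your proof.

a^{p+k} b^p a^p b^p

Toward a contradiction, assume L is regular with pumping length p.
Take w = a^p b^p a^p b^p = uu where u = a^pb^p; then w ∈ L and |w| = 4p ≥ p.
Write w = xyz as guaranteed by the lemma, with |xy| ≤ p and |y| > 0.
Since the first p symbols of w are all a's and |xy| ≤ p, y lies entirely in the leading a-block: y = a^k for some k with 1 ≤ k ≤ p.
Pump with i = 2: xy^2z = a^{p+k} b^p a^p b^p, of length 4p+k. Suppose this equals vv. The string starts with a and ends with b, so v does too; thus the boundary between the two copies of v is a b→a transition. There is exactly one such transition, at position 2p+k, so |v| = 2p+k and |vv| = 4p+2k ≠ 4p+k since k ≥ 1. So xy^2z ∉ L.
This is a contradiction; hence L is not regular.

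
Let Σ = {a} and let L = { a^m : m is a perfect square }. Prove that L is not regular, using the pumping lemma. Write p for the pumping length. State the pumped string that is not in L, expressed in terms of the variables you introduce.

Assume L is regular; let p be its pumping constant.
Take w = a^{p²} ∈ L with |w| = p² ≥ p.
By the pumping lemma, w = xyz with |xy| ≤ p and y is nonempty.
Then y = a^k for some k with 1 ≤ k ≤ p.
Pump with i = 2: xy^2z = a^{p²+k}. Since 1 ≤ k ≤ p, p² < p²+k ≤ p²+p < (p+1)², so p²+k lies strictly between consecutive squares and is not a perfect square. So xy^2z ∉ L.
This contradicts the pumping lemma, so L is not regular.

a^{p²+k}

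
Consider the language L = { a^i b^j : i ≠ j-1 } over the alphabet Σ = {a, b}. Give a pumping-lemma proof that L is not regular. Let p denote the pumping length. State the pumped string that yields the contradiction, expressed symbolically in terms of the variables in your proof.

Assume L is regular; let p be its pumping constant.
Choose w = a^p b^{p+p!+1}. Since p ≠ (p+p!+1)-1 = p+p!, w ∈ L; and |w| ≥ p.
The pumping lemma gives a decomposition w = xyz where |xy| ≤ p and |y| > 0.
The first p characters of w are a's, so xy (and hence y) consists only of a's. Write y = a^k, 1 ≤ k ≤ p.
Since 1 ≤ k ≤ p, k divides p!; set t = 1 + p!/k. Then xy^t z has p + (p!/k)·k = p + p! copies of a. Now the a-count is p+p! and (b-count)-1 = (p+p!+1)-1 = p+p!, so i ≠ j-1 fails. So xy^t z = a^{p+p!} b^{p+p!+1} ∉ L.
This contradicts the pumping lemma, so L is not regular.

a^{p+p!} b^{p+p!+1}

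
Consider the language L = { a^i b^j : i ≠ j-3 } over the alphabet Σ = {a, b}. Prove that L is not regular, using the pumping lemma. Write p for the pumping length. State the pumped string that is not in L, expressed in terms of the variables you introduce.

a^{p+p!} b^{p+p!+3}

Suppose for contradiction that L is regular, and let p be the pumping length.
Choose w = a^p b^{p+p!+3}. Since p ≠ (p+p!+3)-3 = p+p!, w ∈ L; and |w| ≥ p.
By the pumping lemma, w = xyz with |xy| ≤ p and y is nonempty.
The first p characters of w are a's, so xy (and hence y) consists only of a's. Write y = a^k, 1 ≤ k ≤ p.
Since 1 ≤ k ≤ p, k divides p!; set t = 1 + p!/k. Then xy^t z has p + (p!/k)·k = p + p! copies of a. Now the a-count is p+p! and (b-count)-3 = (p+p!+3)-3 = p+p!, so i ≠ j-3 fails. So xy^t z = a^{p+p!} b^{p+p!+3} ∉ L.
Contradiction. Therefore L is not regular.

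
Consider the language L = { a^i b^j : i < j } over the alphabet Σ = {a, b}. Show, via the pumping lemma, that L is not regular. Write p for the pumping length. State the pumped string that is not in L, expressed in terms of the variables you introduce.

a^{p+k} b^{p+1}

Suppose for contradiction that L is regular, and let p be the pumping length.
Choose w = a^p b^{p+1} ∈ L, with |w| = 2p+1 ≥ p.
By the pumping lemma, w = xyz with |xy| ≤ p and |y| ≥ 1.
Since the first p symbols of w are all a's and |xy| ≤ p, y lies entirely in the leading a-block: y = a^k for some k with 1 ≤ k ≤ p.
Consider xy^2z = a^{p+k} b^{p+1}. Since k ≥ 1, the a-count p+k is at least p+1, so i < j fails; thus xy^2z ∉ L.
Contradiction. Therefore L is not regular.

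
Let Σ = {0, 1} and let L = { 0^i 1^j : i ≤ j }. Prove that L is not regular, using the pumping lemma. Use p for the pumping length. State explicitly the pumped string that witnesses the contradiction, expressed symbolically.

Suppose for contradiction that L is regular, and let p be the pumping length.
Choose w = 0^p 1^p ∈ L, with |w| = 2p ≥ p.
Write w = xyz as guaranteed by the lemma, with |xy| ≤ p and |y| > 0.
Since the first p symbols of w are all 0's and |xy| ≤ p, y lies entirely in the leading 0-block: y = 0^k for some k with 1 ≤ k ≤ p.
Consider xy^2z = 0^{p+k} 1^p. Since k ≥ 1, the 0-count p+k exceeds the 1-count p, so i ≤ j fails; thus xy^2z ∉ L.
This contradicts the pumping lemma, so L is not regular.

0^{p+k} 1^p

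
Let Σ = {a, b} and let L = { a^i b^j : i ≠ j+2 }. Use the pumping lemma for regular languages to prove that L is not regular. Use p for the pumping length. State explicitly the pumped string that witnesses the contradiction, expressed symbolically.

Assume L is regular; let p be its pumping constant.
Choose w = a^p b^{p+p!-2}. Since p ≠ (p+p!-2)+2 = p+p!, w ∈ L; and |w| ≥ p.
By the pumping lemma, w = xyz with |xy| ≤ p and |y| ≥ 1.
Since the first p symbols of w are all a's and |xy| ≤ p, y lies entirely in the leading a-block: y = a^k for some k with 1 ≤ k ≤ p.
Since 1 ≤ k ≤ p, k divides p!; set t = 1 + p!/k. Then xy^t z has p + (p!/k)·k = p + p! copies of a. Now the a-count is p+p! and (b-count)+2 = (p+p!-2)+2 = p+p!, so i ≠ j+2 fails. So xy^t z = a^{p+p!} b^{p+p!-2} ∉ L.
This contradicts the pumping lemma, so L is not regular.

a^{p+p!} b^{p+p!-2}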